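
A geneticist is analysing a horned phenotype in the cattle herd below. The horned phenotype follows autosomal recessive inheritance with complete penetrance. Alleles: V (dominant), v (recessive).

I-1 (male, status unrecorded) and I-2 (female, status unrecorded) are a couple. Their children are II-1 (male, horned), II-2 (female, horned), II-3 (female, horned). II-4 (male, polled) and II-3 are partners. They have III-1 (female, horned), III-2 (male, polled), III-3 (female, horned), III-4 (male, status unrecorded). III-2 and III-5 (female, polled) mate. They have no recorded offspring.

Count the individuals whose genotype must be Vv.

Obligate heterozygotes: II-4 is polled so carries V and passed v to III-1 (vv), so II-4 is Vv; III-2 is polled so carries V and received v from II-3 (vv), so III-2 is Vv.
Every other individual is either homozygous by phenotype or has at least one consistent homozygous assignment, so the count is 2.

2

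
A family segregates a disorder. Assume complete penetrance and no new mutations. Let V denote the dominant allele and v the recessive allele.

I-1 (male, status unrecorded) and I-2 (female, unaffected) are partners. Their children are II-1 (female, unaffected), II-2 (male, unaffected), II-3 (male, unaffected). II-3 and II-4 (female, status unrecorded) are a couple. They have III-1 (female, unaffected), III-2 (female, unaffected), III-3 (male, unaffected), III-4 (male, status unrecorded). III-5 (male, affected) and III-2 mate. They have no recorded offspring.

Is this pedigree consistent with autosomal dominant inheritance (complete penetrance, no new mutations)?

A consistent assignment under autosomal dominant exists: I-1 Vv, I-2 vv, II-1 vv, II-2 vv, II-3 vv, II-4 Vv, III-1 vv, III-2 vv, III-3 vv, III-4 Vv, III-5 VV.
In this assignment every recorded phenotype matches its genotype and every non-founder's genotype is obtainable from its parents' genotypes, so the pedigree is consistent.

Yes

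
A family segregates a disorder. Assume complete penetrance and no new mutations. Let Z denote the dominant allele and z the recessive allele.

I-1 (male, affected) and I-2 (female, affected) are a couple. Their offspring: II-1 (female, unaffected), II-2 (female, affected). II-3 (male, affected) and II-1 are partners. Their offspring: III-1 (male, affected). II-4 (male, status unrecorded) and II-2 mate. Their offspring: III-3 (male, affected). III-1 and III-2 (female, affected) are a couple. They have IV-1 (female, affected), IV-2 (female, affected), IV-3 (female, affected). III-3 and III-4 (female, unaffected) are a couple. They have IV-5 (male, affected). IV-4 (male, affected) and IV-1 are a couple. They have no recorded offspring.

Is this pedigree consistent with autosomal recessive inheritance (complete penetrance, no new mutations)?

Under autosomal recessive, II-1 (unaffected, female) cannot arise from I-1 (affected) × I-2 (affected).

No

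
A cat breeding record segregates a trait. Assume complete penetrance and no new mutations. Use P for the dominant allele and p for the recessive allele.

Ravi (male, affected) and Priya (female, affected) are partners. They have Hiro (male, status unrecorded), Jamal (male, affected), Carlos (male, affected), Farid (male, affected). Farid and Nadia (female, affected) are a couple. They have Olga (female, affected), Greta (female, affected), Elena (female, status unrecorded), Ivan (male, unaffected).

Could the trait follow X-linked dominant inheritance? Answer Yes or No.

Yes

A consistent assignment under X-linked dominant exists: Ravi X^P Y, Priya X^P X^P, Hiro X^P Y, Jamal X^P Y, Carlos X^P Y, Farid X^P Y, Nadia X^P X^p, Olga X^P X^P, Greta X^P X^P, Elena X^P X^P, Ivan X^p Y.
In this assignment every recorded phenotype matches its genotype and every non-founder's genotype is obtainable from its parents' genotypes, so the pedigree is consistent.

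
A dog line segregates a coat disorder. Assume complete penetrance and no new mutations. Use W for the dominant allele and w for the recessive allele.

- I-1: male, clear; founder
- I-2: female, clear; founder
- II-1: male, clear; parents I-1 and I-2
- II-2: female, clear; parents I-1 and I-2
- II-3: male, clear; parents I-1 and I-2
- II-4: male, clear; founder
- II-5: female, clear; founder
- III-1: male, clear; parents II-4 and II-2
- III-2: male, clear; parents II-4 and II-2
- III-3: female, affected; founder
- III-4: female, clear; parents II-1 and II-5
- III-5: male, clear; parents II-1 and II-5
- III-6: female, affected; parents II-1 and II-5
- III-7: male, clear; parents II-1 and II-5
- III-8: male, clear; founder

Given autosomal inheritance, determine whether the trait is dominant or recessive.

II-1 and II-5 are both clear yet have an affected child III-6. Under dominance, an affected child requires at least one affected parent, so the trait cannot be dominant.

recessive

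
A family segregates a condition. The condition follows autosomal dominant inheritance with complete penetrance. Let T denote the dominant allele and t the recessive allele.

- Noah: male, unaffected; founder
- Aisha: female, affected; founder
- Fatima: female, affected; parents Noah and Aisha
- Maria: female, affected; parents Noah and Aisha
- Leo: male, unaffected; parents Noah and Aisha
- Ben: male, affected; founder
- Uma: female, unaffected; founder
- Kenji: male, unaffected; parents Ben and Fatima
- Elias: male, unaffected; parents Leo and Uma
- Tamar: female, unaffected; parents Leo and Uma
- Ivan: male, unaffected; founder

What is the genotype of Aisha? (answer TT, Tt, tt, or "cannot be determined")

From phenotype alone, Aisha is TT or Tt.
Aisha is affected so carries T and passed t to Leo (tt), so Aisha is Tt.

Tt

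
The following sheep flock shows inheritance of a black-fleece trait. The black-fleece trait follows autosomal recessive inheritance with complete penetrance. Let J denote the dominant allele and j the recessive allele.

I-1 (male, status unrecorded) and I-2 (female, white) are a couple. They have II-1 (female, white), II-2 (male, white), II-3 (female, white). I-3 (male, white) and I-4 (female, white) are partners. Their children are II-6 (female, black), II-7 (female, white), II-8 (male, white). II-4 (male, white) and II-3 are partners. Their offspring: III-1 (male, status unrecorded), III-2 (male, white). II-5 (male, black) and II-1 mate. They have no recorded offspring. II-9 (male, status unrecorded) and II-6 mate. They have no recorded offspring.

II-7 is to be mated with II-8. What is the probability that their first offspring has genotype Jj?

I-3 is white so carries J and passed j to II-6 (jj), so I-3 is Jj.
I-4 is white so carries J and passed j to II-6 (jj), so I-4 is Jj.
II-7 is a white offspring of I-3 (Jj) × I-4 (Jj), whose cross gives 1/4 JJ : 1/2 Jj : 1/4 jj; conditioning on being white, II-7 is JJ with probability 1/3, Jj with probability 2/3.
II-8 is a white offspring of I-3 (Jj) × I-4 (Jj), whose cross gives 1/4 JJ : 1/2 Jj : 1/4 jj; conditioning on being white, II-8 is JJ with probability 1/3, Jj with probability 2/3.
Summing over parental genotype combinations, P(offspring has genotype Jj) = 2/9·1/2 + 2/9·1/2 + 4/9·1/2 = 4/9.

4/9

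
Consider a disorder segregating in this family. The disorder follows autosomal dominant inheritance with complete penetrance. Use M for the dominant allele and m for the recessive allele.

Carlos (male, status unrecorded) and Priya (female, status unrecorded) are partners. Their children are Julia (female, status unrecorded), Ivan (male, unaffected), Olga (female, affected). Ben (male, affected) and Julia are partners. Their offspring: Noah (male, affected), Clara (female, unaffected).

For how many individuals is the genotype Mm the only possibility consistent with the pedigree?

1

Obligate heterozygotes: Ben is affected so carries M and passed m to Clara (mm), so Ben is Mm.
Every other individual is either homozygous by phenotype or has at least one consistent homozygous assignment, so the count is 1.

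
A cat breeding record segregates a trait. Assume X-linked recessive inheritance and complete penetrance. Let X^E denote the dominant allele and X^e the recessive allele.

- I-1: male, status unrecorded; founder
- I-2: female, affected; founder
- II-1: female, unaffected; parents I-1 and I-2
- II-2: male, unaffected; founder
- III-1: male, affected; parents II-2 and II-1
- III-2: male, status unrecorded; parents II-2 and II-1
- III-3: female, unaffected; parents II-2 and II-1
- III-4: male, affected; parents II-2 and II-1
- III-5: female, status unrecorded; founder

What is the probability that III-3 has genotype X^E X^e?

1/2

II-2 is unaffected, so II-2 is X^E Y.
II-1 is unaffected so carries E and received e from I-2 (X^e X^e), so II-1 is X^E X^e.
Their cross gives offspring ratios 1/2 X^E X^E : 1/2 X^E X^e. Conditioning on III-3 being unaffected, P(X^E X^e) = 1/2 / 1 = 1/2.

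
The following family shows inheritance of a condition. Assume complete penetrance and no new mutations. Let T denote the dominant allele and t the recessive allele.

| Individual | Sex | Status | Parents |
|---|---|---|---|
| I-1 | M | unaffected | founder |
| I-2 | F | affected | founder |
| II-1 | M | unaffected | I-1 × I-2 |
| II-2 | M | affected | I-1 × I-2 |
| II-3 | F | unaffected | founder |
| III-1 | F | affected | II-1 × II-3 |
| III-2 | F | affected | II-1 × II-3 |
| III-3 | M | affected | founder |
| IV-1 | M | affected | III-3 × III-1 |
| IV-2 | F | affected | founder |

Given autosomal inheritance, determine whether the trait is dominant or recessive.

recessive

II-1 and II-3 are both unaffected yet have an affected child III-1. Under dominance, an affected child requires at least one affected parent, so the trait cannot be dominant.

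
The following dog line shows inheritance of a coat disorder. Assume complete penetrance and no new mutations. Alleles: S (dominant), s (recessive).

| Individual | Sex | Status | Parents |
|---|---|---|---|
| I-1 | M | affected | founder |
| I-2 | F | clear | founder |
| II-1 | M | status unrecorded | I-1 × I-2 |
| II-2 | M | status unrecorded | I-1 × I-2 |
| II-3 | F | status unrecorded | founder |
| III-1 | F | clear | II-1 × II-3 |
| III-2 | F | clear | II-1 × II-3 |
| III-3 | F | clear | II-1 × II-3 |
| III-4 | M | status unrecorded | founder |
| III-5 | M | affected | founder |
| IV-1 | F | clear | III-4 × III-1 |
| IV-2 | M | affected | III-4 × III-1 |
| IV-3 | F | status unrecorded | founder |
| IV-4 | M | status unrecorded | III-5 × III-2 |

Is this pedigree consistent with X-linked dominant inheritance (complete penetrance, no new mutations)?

Under X-linked dominant, IV-2 (affected, male) cannot arise from III-4 (unrecorded) × III-1 (clear).

No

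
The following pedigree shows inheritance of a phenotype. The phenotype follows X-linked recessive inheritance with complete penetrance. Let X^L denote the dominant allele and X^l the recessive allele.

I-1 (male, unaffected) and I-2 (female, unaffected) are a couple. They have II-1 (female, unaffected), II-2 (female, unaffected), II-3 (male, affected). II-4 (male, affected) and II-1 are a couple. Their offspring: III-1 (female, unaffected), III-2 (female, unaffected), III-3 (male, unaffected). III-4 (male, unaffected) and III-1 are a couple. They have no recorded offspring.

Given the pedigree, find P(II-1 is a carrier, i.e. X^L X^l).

1/9

I-1 is unaffected, so I-1 is X^L Y.
I-2 is unaffected so carries L and passed l to II-3 (X^l Y), so I-2 is X^L X^l.
Their cross gives offspring ratios 1/2 X^L X^L : 1/2 X^L X^l. Conditioning on II-1 being unaffected, P(X^L X^l) = 1/2 / 1 = 1/2 before taking II-1's own offspring into account.
II-4 is affected, so II-4 is X^l Y.
Now use II-1's offspring. Probability of each recorded status — unaffected daughter III-1: 1/2 if II-1 is X^L X^l, 1 if X^L X^L; unaffected daughter III-2: 1/2 if II-1 is X^L X^l, 1 if X^L X^L; unaffected son III-3: 1/2 if II-1 is X^L X^l, 1 if X^L X^L.
Bayes: P(X^L X^l) = 1/2·1/8 / (1/2·1/8 + 1/2·1) = 1/9.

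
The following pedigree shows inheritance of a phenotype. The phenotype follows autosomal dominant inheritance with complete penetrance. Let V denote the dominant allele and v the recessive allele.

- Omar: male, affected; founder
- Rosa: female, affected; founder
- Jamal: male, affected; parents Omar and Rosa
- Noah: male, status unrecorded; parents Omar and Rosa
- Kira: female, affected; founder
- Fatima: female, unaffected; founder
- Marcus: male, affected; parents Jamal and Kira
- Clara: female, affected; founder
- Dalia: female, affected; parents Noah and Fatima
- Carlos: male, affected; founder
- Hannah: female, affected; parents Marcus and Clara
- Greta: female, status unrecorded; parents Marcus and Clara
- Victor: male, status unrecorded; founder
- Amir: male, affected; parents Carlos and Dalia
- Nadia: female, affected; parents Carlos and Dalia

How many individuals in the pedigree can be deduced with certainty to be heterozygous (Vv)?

Obligate heterozygotes: Dalia is affected so carries V and received v from Fatima (vv), so Dalia is Vv.
Every other individual is either homozygous by phenotype or has at least one consistent homozygous assignment, so the count is 1.

1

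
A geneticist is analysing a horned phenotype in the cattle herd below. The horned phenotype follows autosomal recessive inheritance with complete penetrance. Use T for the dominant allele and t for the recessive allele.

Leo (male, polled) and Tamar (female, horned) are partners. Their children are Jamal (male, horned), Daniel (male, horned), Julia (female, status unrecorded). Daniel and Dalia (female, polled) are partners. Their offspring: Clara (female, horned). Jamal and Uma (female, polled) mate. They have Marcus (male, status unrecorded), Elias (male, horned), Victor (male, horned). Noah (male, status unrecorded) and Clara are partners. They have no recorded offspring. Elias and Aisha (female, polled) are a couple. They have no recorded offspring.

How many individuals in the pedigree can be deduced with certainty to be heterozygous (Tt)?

3

Obligate heterozygotes: Leo is polled so carries T and passed t to Jamal (tt), so Leo is Tt; Dalia is polled so carries T and passed t to Clara (tt), so Dalia is Tt; Uma is polled so carries T and passed t to Elias (tt), so Uma is Tt.
Every other individual is either homozygous by phenotype or has at least one consistent homozygous assignment, so the count is 3.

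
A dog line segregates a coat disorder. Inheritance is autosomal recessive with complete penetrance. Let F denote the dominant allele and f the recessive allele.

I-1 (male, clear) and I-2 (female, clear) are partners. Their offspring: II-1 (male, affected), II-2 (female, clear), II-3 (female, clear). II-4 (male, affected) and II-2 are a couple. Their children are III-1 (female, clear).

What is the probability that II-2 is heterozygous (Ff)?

I-1 is clear so carries F and passed f to II-1 (ff), so I-1 is Ff.
I-2 is clear so carries F and passed f to II-1 (ff), so I-2 is Ff.
Their cross gives offspring ratios 1/4 FF : 1/2 Ff : 1/4 ff. Conditioning on II-2 being clear, P(Ff) = 1/2 / 3/4 = 2/3 before taking II-2's own offspring into account.
II-4 is affected, so II-4 is ff.
Now use II-2's offspring. Probability of each recorded status — clear daughter III-1: 1/2 if II-2 is Ff, 1 if FF.
Bayes: P(Ff) = 2/3·1/2 / (2/3·1/2 + 1/3·1) = 1/2.

1/2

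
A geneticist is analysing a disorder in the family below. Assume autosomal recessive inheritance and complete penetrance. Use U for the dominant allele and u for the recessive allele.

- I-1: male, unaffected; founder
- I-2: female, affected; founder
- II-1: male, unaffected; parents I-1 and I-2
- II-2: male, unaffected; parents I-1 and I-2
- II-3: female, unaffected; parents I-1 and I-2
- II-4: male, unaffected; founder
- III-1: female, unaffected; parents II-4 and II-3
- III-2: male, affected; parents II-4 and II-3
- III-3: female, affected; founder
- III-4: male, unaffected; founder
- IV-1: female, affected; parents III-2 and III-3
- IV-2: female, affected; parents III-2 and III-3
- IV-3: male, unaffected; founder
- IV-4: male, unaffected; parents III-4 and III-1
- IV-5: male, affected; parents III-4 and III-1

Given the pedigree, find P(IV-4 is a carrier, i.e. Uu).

III-4 is unaffected so carries U and passed u to IV-5 (uu), so III-4 is Uu.
III-1 is unaffected so carries U and passed u to IV-5 (uu), so III-1 is Uu.
Their cross gives offspring ratios 1/4 UU : 1/2 Uu : 1/4 uu. Conditioning on IV-4 being unaffected, P(Uu) = 1/2 / 3/4 = 2/3.

2/3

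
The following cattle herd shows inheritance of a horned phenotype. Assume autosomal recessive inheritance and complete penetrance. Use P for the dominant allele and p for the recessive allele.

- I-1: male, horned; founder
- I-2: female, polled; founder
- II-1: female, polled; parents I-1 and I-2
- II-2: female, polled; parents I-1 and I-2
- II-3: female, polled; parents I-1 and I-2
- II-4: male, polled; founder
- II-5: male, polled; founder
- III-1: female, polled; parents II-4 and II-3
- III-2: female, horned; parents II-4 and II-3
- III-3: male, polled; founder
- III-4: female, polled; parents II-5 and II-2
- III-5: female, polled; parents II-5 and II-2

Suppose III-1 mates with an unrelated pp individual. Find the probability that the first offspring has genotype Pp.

2/3

II-4 is polled so carries P and passed p to III-2 (pp), so II-4 is Pp.
II-3 is polled so carries P and received p from I-1 (pp), so II-3 is Pp.
III-1 is a polled offspring of II-4 (Pp) × II-3 (Pp), whose cross gives 1/4 PP : 1/2 Pp : 1/4 pp; conditioning on being polled, III-1 is PP with probability 1/3, Pp with probability 2/3.
Summing over parental genotype combinations, P(offspring has genotype Pp) = 1/3·1 + 2/3·1/2 = 2/3.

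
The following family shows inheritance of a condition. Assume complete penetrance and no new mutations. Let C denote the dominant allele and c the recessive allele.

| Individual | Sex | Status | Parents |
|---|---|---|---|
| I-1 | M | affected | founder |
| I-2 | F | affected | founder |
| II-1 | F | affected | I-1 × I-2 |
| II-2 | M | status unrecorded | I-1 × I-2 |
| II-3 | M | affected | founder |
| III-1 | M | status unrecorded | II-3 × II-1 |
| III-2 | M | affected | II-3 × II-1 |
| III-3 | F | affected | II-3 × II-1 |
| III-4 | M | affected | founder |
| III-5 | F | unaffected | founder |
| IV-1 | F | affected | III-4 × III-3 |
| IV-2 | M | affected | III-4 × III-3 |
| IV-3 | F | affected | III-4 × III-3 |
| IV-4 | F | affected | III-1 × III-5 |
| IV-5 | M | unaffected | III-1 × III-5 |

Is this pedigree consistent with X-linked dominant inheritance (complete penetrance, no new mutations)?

Yes

A consistent assignment under X-linked dominant exists: I-1 X^C Y, I-2 X^C X^C, II-1 X^C X^C, II-2 X^C Y, II-3 X^C Y, III-1 X^C Y, III-2 X^C Y, III-3 X^C X^C, III-4 X^C Y, III-5 X^c X^c, IV-1 X^C X^C, IV-2 X^C Y, IV-3 X^C X^C, IV-4 X^C X^c, IV-5 X^c Y.
In this assignment every recorded phenotype matches its genotype and every non-founder's genotype is obtainable from its parents' genotypes, so the pedigree is consistent.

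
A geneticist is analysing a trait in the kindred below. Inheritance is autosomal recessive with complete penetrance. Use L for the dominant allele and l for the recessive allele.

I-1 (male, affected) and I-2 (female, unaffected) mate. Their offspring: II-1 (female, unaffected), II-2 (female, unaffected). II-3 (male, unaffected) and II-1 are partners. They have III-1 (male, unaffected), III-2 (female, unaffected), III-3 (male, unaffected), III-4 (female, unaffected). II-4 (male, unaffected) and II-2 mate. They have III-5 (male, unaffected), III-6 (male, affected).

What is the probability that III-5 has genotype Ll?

2/3

II-4 is unaffected so carries L and passed l to III-6 (ll), so II-4 is Ll.
II-2 is unaffected so carries L and received l from I-1 (ll), so II-2 is Ll.
Their cross gives offspring ratios 1/4 LL : 1/2 Ll : 1/4 ll. Conditioning on III-5 being unaffected, P(Ll) = 1/2 / 3/4 = 2/3.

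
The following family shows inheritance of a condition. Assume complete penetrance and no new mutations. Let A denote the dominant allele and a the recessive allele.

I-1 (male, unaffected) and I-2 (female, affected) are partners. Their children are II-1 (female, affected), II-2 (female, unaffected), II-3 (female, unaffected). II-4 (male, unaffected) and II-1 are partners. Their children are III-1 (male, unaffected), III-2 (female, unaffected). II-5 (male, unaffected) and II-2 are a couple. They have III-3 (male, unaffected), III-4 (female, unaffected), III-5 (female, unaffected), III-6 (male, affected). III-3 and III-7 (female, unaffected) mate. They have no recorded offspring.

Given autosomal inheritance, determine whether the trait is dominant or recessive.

II-5 and II-2 are both unaffected yet have an affected child III-6. Under dominance, an affected child requires at least one affected parent, so the trait cannot be dominant.

recessive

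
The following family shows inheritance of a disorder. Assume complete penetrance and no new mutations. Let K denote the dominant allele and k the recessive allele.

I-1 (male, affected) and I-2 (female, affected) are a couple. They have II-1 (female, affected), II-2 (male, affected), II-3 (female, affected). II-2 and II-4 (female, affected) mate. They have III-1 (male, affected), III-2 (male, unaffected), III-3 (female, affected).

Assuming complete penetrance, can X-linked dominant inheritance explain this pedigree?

A consistent assignment under X-linked dominant exists: I-1 X^K Y, I-2 X^K X^K, II-1 X^K X^K, II-2 X^K Y, II-3 X^K X^K, II-4 X^K X^k, III-1 X^K Y, III-2 X^k Y, III-3 X^K X^K.
In this assignment every recorded phenotype matches its genotype and every non-founder's genotype is obtainable from its parents' genotypes, so the pedigree is consistent.

Yes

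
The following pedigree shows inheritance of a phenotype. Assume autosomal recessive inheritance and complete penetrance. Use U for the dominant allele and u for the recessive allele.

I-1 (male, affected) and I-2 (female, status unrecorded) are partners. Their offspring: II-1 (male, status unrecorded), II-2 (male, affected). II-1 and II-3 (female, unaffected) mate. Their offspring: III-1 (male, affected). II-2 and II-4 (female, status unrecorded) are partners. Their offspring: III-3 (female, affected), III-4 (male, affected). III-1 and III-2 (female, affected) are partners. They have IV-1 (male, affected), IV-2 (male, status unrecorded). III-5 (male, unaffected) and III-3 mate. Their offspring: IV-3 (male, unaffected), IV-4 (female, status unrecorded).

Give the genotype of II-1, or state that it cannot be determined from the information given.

cannot be determined

II-1's phenotype is unrecorded, and no parent or child forces a single allele at both positions; consistent genotype assignments exist with II-1 as Uu or uu.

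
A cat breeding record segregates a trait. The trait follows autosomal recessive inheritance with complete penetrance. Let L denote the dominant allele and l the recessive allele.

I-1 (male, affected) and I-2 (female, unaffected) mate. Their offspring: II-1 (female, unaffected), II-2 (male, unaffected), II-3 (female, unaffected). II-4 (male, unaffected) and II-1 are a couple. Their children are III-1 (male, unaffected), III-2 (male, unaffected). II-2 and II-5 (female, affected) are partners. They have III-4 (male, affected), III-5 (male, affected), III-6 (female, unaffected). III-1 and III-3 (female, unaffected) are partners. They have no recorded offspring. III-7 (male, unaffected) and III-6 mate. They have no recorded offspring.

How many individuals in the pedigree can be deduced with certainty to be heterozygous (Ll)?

Obligate heterozygotes: II-1 is unaffected so carries L and received l from I-1 (ll), so II-1 is Ll; II-2 is unaffected so carries L and received l from I-1 (ll), so II-2 is Ll; II-3 is unaffected so carries L and received l from I-1 (ll), so II-3 is Ll; III-6 is unaffected so carries L and received l from II-5 (ll), so III-6 is Ll.
Every other individual is either homozygous by phenotype or has at least one consistent homozygous assignment, so the count is 4.

4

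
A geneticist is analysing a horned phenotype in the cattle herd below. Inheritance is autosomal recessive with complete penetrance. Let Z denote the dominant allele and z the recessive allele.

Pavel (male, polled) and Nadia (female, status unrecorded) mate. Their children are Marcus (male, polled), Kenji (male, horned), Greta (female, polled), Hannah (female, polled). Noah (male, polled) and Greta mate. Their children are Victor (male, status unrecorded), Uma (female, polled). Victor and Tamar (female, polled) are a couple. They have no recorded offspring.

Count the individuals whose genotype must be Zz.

Obligate heterozygotes: Pavel is polled so carries Z and passed z to Kenji (zz), so Pavel is Zz.
Every other individual is either homozygous by phenotype or has at least one consistent homozygous assignment, so the count is 1.

1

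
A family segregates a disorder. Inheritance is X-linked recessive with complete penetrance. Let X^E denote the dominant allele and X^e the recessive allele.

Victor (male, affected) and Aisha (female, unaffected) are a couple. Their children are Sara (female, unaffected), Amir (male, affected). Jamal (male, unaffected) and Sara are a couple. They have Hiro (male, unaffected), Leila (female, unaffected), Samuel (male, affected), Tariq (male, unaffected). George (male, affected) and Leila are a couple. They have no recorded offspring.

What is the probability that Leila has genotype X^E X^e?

Jamal is unaffected, so Jamal is X^E Y.
Sara is unaffected so carries E and received e from Victor (X^e Y), so Sara is X^E X^e.
Their cross gives offspring ratios 1/2 X^E X^E : 1/2 X^E X^e. Conditioning on Leila being unaffected, P(X^E X^e) = 1/2 / 1 = 1/2.

1/2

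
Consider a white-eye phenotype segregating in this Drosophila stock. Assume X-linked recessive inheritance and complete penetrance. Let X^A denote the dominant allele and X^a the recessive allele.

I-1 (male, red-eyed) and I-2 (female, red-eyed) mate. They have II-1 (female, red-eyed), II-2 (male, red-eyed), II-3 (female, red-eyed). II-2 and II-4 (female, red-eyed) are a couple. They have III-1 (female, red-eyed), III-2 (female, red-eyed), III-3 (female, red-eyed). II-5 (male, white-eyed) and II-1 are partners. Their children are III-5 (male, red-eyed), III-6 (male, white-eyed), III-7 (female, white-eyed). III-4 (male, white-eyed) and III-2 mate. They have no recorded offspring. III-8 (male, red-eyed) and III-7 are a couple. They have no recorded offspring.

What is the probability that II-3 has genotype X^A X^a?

I-1 is red-eyed, so I-1 is X^A Y.
I-2 is red-eyed so carries A and passed a to II-1 (X^A X^a, whose A came from I-1), so I-2 is X^A X^a.
Their cross gives offspring ratios 1/2 X^A X^A : 1/2 X^A X^a. Conditioning on II-3 being red-eyed, P(X^A X^a) = 1/2 / 1 = 1/2.

1/2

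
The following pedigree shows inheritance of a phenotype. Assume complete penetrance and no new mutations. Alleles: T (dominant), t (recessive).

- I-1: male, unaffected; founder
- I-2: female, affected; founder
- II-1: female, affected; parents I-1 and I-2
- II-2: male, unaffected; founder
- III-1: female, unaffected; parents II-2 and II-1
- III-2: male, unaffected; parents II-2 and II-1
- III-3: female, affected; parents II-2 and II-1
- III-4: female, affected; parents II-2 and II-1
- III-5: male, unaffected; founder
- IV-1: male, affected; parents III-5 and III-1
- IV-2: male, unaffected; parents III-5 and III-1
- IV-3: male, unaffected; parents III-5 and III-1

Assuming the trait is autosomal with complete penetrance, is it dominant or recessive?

recessive

III-5 and III-1 are both unaffected yet have an affected child IV-1. Under dominance, an affected child requires at least one affected parent, so the trait cannot be dominant.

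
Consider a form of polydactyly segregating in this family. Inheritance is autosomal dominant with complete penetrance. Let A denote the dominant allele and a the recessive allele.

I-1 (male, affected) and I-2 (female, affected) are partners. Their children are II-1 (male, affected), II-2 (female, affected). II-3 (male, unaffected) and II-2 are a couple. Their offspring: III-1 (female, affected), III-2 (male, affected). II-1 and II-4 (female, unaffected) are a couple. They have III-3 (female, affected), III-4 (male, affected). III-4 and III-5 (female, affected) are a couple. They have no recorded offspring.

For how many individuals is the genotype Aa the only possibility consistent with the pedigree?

Obligate heterozygotes: III-1 is affected so carries A and received a from II-3 (aa), so III-1 is Aa; III-2 is affected so carries A and received a from II-3 (aa), so III-2 is Aa; III-3 is affected so carries A and received a from II-4 (aa), so III-3 is Aa; III-4 is affected so carries A and received a from II-4 (aa), so III-4 is Aa.
Every other individual is either homozygous by phenotype or has at least one consistent homozygous assignment, so the count is 4.

4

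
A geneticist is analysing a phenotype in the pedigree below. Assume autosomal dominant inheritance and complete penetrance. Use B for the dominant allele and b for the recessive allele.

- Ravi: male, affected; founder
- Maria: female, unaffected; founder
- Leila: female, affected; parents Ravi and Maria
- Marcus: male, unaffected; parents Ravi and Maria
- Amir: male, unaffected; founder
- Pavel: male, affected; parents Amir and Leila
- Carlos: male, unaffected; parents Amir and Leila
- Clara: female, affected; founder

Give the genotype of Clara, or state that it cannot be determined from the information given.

cannot be determined

Clara's phenotype allows BB or Bb, and no parent or child forces a single allele at both positions; consistent genotype assignments exist with Clara as BB or Bb.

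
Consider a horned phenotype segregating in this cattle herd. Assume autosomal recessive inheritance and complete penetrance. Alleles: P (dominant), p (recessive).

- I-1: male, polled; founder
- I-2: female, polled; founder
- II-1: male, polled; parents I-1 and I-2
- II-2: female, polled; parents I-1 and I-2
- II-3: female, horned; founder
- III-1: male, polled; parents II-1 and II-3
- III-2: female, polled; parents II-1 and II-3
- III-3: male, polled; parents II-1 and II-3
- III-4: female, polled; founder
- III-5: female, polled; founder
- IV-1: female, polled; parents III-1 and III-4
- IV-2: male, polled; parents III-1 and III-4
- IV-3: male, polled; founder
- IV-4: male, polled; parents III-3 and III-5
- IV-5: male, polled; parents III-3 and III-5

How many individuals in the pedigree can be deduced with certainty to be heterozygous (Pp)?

Obligate heterozygotes: III-1 is polled so carries P and received p from II-3 (pp), so III-1 is Pp; III-2 is polled so carries P and received p from II-3 (pp), so III-2 is Pp; III-3 is polled so carries P and received p from II-3 (pp), so III-3 is Pp.
Every other individual is either homozygous by phenotype or has at least one consistent homozygous assignment, so the count is 3.

3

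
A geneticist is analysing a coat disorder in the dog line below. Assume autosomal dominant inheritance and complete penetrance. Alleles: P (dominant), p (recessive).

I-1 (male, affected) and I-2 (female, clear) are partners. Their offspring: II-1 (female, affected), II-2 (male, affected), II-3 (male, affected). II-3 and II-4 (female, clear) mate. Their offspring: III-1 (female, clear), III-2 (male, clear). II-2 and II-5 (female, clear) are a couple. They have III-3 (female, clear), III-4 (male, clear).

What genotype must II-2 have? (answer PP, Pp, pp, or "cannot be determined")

From phenotype alone, II-2 is PP or Pp.
II-2 is affected so carries P and received p from I-2 (pp), so II-2 is Pp.

Pp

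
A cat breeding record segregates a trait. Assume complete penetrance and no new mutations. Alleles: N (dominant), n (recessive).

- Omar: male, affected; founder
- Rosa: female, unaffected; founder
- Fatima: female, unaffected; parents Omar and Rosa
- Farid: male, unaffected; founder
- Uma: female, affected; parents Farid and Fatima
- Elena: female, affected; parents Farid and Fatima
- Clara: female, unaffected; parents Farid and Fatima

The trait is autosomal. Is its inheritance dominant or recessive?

recessive

Farid and Fatima are both unaffected yet have an affected child Uma. Under dominance, an affected child requires at least one affected parent, so the trait cannot be dominant.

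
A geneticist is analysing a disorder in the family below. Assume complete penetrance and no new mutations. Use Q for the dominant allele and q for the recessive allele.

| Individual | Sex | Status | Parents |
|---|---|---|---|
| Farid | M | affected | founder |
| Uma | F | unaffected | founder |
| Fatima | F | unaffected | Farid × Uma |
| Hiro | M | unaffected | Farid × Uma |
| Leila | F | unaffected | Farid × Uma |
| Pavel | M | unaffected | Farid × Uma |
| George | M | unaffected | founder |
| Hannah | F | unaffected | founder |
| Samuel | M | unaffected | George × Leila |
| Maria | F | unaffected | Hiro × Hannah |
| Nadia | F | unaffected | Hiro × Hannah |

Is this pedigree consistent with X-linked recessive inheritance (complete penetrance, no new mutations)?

A consistent assignment under X-linked recessive exists: Farid X^q Y, Uma X^Q X^Q, Fatima X^Q X^q, Hiro X^Q Y, Leila X^Q X^q, Pavel X^Q Y, George X^Q Y, Hannah X^Q X^Q, Samuel X^Q Y, Maria X^Q X^Q, Nadia X^Q X^Q.
In this assignment every recorded phenotype matches its genotype and every non-founder's genotype is obtainable from its parents' genotypes, so the pedigree is consistent.

Yes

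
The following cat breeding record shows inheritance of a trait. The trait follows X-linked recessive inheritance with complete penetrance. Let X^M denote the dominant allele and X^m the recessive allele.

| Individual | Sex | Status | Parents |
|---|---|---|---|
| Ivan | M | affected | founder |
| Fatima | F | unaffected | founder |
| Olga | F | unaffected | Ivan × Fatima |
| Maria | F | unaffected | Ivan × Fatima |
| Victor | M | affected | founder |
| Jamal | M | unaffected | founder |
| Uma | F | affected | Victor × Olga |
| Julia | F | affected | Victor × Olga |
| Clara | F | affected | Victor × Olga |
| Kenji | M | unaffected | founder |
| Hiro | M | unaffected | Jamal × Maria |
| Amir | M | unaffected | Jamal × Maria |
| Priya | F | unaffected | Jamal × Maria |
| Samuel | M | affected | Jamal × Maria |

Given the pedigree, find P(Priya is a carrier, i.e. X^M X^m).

1/2

Jamal is unaffected, so Jamal is X^M Y.
Maria is unaffected so carries M and received m from Ivan (X^m Y), so Maria is X^M X^m.
Their cross gives offspring ratios 1/2 X^M X^M : 1/2 X^M X^m. Conditioning on Priya being unaffected, P(X^M X^m) = 1/2 / 1 = 1/2.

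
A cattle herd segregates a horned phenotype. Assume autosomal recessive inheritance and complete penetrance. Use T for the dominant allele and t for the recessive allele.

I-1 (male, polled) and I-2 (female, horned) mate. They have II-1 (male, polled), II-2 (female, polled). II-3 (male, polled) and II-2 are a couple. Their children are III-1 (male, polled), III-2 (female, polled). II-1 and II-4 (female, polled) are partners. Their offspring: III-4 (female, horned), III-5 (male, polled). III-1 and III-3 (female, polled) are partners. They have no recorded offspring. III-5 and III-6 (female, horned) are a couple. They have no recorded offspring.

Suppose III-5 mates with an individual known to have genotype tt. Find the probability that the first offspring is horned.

1/3

II-1 is polled so carries T and received t from I-2 (tt), so II-1 is Tt.
II-4 is polled so carries T and passed t to III-4 (tt), so II-4 is Tt.
III-5 is a polled offspring of II-1 (Tt) × II-4 (Tt), whose cross gives 1/4 TT : 1/2 Tt : 1/4 tt; conditioning on being polled, III-5 is TT with probability 1/3, Tt with probability 2/3.
Summing over parental genotype combinations, P(offspring is horned) = 2/3·1/2 = 1/3.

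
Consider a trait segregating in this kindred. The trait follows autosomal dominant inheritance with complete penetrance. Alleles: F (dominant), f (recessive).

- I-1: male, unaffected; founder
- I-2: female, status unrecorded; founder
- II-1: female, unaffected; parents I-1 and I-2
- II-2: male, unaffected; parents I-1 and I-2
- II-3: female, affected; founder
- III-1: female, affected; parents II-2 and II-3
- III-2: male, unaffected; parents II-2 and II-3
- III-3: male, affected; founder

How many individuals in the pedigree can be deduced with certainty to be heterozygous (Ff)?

Obligate heterozygotes: II-3 is affected so carries F and passed f to III-2 (ff), so II-3 is Ff; III-1 is affected so carries F and received f from II-2 (ff), so III-1 is Ff.
Every other individual is either homozygous by phenotype or has at least one consistent homozygous assignment, so the count is 2.

2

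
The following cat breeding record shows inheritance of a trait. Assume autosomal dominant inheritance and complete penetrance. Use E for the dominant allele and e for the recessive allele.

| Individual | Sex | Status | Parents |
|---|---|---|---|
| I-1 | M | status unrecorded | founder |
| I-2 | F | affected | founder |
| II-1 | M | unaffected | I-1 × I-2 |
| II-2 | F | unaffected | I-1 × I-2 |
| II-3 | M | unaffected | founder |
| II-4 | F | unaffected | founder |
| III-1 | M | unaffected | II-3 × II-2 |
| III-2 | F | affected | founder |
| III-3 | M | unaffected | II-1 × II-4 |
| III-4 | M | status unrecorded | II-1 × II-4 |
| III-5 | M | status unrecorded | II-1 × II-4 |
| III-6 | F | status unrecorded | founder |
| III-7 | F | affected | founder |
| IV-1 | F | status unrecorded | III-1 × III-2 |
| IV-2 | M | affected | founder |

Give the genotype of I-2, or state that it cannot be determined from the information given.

From phenotype alone, I-2 is EE or Ee.
I-2 is affected so carries E and passed e to II-1 (ee), so I-2 is Ee.

Ee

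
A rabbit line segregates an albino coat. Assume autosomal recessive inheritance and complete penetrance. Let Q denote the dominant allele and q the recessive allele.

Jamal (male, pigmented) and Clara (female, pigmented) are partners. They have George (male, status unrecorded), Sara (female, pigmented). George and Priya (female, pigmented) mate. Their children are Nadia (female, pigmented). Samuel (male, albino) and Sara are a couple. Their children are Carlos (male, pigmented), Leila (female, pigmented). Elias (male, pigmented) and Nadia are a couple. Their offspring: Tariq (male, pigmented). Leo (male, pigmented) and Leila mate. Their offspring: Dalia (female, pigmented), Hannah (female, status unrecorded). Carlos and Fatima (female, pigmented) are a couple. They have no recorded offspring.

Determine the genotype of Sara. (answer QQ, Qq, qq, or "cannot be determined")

Sara's phenotype allows QQ or Qq, and no parent or child forces a single allele at both positions; consistent genotype assignments exist with Sara as QQ or Qq.

cannot be determined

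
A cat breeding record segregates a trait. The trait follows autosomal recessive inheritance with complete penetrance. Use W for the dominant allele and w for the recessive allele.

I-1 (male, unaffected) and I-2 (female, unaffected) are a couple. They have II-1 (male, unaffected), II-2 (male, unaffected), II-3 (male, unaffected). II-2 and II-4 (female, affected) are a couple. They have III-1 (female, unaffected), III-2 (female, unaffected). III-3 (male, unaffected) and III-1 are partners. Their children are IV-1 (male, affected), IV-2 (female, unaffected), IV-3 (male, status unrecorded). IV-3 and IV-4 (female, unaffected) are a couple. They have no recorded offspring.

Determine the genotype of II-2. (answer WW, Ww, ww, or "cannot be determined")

II-2's phenotype allows WW or Ww, and no parent or child forces a single allele at both positions; consistent genotype assignments exist with II-2 as WW or Ww.

cannot be determined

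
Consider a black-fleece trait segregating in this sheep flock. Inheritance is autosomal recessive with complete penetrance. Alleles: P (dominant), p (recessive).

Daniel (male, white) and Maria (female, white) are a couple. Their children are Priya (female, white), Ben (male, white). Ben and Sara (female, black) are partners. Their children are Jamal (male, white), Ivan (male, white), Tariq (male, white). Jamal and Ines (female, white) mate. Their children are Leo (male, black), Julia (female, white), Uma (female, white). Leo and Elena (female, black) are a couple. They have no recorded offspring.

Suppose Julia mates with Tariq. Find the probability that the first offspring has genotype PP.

1/3

Jamal is white so carries P and received p from Sara (pp), so Jamal is Pp.
Ines is white so carries P and passed p to Leo (pp), so Ines is Pp.
Julia is a white offspring of Jamal (Pp) × Ines (Pp), whose cross gives 1/4 PP : 1/2 Pp : 1/4 pp; conditioning on being white, Julia is PP with probability 1/3, Pp with probability 2/3.
Tariq is white so carries P and received p from Sara (pp), so Tariq is Pp.
Summing over parental genotype combinations, P(offspring has genotype PP) = 1/3·1/2 + 2/3·1/4 = 1/3.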